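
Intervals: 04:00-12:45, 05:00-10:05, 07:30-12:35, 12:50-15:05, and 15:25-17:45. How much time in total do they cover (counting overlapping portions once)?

Merged: 04:00–12:45, 12:50–15:05, 15:25–17:45.
Lengths: 8 h 45 min + 2 h 15 min + 2 h 20 min = 13 h 20 min.

13 h 20 min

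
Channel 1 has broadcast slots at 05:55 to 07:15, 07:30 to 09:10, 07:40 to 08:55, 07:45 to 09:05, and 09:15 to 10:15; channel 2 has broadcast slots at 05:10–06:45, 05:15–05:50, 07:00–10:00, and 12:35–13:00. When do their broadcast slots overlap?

05:55–06:45, 07:00–07:15, 07:30–09:10, 09:15–10:00

Merge the first list: 05:55–07:15, 07:30–09:10, 09:15–10:15.
Merge the second list: 05:10–06:45, 07:00–10:00, 12:35–13:00.
05:55–07:15 overlaps B on 05:55–06:45, 07:00–07:15.
07:30–09:10 overlaps B on 07:30–09:10.
09:15–10:15 overlaps B on 09:15–10:00.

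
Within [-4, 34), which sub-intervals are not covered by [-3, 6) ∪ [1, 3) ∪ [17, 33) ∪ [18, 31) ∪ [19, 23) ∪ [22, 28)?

The merged coverage is [-3, 6), [17, 33).
Complement within [-4, 34): [-4, -3), [6, 17), [33, 34).

[-4, -3) ∪ [6, 17) ∪ [33, 34)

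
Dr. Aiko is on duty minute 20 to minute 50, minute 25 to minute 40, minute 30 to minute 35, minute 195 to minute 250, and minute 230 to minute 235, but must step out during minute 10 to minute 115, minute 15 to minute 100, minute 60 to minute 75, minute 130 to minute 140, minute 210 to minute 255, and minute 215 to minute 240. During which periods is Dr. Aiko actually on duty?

minute 195 to minute 210

A, merged: minute 20 to minute 50, minute 195 to minute 250.
B, merged: minute 10 to minute 115, minute 130 to minute 140, minute 210 to minute 255.
minute 20 to minute 50: entirely removed.
minute 195 to minute 250 \ B = minute 195 to minute 210.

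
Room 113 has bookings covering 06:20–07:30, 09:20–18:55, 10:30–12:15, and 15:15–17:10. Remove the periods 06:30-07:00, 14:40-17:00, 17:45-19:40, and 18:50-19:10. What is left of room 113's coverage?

06:20-06:30, 07:00-07:30, 09:20-14:40, 17:00-17:45

A, merged: 06:20-07:30, 09:20-18:55.
B, merged: 06:30-07:00, 14:40-17:00, 17:45-19:40.
06:20-07:30 with B removed leaves 06:20-06:30, 07:00-07:30.
09:20-18:55 with B removed leaves 09:20-14:40, 17:00-17:45.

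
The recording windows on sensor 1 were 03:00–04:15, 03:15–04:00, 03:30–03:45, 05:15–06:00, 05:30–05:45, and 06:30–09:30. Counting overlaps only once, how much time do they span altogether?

Merged: 03:00-04:15, 05:15-06:00, 06:30-09:30.
Lengths: 1 h 15 min + 45 min + 3 h = 5 h.

5 h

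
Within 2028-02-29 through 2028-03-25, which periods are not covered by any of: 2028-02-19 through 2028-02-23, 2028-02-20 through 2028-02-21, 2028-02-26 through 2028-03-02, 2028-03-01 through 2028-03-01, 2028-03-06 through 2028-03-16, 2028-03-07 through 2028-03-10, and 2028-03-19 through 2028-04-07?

2028-03-03 through 2028-03-05, 2028-03-17 through 2028-03-18

After merging, the occupied span is 2028-02-19 through 2028-02-23, 2028-02-26 through 2028-03-02, 2028-03-06 through 2028-03-16, 2028-03-19 through 2028-04-07.
Uncovered inside 2028-02-29 through 2028-03-25: 2028-03-03 through 2028-03-05, 2028-03-17 through 2028-03-18.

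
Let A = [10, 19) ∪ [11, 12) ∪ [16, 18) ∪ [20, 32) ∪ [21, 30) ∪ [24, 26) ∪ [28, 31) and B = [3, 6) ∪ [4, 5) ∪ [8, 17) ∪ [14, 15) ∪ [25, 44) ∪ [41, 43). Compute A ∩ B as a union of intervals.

[10, 17) ∪ [25, 32)

Merge the first list: [10, 19), [20, 32).
Merge the second list: [3, 6), [8, 17), [25, 44).
[10, 19) overlaps B on [10, 17).
[20, 32) overlaps B on [25, 32).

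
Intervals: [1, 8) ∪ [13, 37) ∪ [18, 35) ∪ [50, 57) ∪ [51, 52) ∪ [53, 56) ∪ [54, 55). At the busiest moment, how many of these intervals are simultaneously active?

3

At 54, 3 of the intervals are simultaneously active.
No point has more.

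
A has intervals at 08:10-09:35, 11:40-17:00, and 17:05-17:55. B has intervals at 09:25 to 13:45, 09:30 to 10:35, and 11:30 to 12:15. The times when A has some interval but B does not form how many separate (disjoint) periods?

3

Second set merges to 09:25-13:45.
A \ B = 08:10-09:25, 13:45-17:00, 17:05-17:55.
That is 3 disjoint pieces.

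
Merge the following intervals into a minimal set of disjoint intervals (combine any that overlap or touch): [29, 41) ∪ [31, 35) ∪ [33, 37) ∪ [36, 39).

[29, 41)

[31, 35) overlaps/touches [29, 41) → extend to [29, 41).
[33, 37) overlaps/touches [29, 41) → extend to [29, 41).
[36, 39) overlaps/touches [29, 41) → extend to [29, 41).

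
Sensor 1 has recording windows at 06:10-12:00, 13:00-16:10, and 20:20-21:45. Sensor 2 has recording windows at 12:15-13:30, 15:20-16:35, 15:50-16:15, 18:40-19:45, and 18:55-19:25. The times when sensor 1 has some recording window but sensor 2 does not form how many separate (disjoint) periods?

3

Second set merges to 12:15–13:30, 15:20–16:35, 18:40–19:45.
A \ B = 06:10–12:00, 13:30–15:20, 20:20–21:45.
That is 3 disjoint pieces.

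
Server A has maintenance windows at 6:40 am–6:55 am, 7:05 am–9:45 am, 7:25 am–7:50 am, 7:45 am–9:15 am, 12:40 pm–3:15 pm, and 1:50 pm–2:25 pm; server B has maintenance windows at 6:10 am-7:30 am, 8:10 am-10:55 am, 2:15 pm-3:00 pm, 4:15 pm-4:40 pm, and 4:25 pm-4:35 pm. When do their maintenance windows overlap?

Merge the first list: 6:40 am–6:55 am, 7:05 am–9:45 am, 12:40 pm–3:15 pm.
Merge the second list: 6:10 am–7:30 am, 8:10 am–10:55 am, 2:15 pm–3:00 pm, 4:15 pm–4:40 pm.
6:40 am–6:55 am meets the second set on 6:40 am–6:55 am.
7:05 am–9:45 am meets the second set on 7:05 am–7:30 am, 8:10 am–9:45 am.
12:40 pm–3:15 pm meets the second set on 2:15 pm–3:00 pm.

6:40 am–6:55 am, 7:05 am–7:30 am, 8:10 am–9:45 am, 2:15 pm–3:00 pm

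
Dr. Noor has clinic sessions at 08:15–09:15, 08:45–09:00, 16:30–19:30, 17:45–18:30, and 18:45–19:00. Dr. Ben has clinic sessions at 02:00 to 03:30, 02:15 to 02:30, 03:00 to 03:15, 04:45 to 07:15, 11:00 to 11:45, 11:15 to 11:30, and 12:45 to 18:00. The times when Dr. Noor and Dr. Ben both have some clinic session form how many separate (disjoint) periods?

1

First set merges to 08:15-09:15, 16:30-19:30.
Second set merges to 02:00-03:30, 04:45-07:15, 11:00-11:45, 12:45-18:00.
A ∩ B = 16:30-18:00.
That is 1 disjoint piece.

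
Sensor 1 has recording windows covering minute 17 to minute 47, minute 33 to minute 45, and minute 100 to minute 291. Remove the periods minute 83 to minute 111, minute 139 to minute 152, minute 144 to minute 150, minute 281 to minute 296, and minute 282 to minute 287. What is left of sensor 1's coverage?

minute 17 to minute 47, minute 111 to minute 139, minute 152 to minute 281

A, merged: minute 17 to minute 47, minute 100 to minute 291.
B, merged: minute 83 to minute 111, minute 139 to minute 152, minute 281 to minute 296.
minute 17 to minute 47: nothing removed.
minute 100 to minute 291 \ B = minute 111 to minute 139, minute 152 to minute 281.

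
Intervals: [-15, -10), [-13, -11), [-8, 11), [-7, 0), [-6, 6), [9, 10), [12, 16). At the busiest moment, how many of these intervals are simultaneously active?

Walk the sorted start/end points keeping a running depth.
The depth first hits 3 at -6.

3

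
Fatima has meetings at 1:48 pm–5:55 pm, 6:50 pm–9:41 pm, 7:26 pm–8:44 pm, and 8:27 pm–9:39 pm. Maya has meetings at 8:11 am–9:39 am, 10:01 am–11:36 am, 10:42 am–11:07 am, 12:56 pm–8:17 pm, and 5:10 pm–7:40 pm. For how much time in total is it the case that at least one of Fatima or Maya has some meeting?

Merge the first list: 1:48 pm-5:55 pm, 6:50 pm-9:41 pm.
Merge the second list: 8:11 am-9:39 am, 10:01 am-11:36 am, 12:56 pm-8:17 pm.
A ∪ B = 8:11 am-9:39 am, 10:01 am-11:36 am, 12:56 pm-9:41 pm.
Total: 1 h 28 min + 1 h 35 min + 8 h 45 min = 11 h 48 min.

11 h 48 min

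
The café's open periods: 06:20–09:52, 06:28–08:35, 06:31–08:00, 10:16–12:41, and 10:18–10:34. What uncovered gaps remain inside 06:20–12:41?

09:52–10:16

After merging, the occupied span is 06:20–09:52, 10:16–12:41.
Uncovered inside 06:20–12:41: 09:52–10:16.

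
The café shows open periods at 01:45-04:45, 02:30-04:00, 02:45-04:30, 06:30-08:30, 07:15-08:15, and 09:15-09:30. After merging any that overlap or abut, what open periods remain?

01:45–04:45, 06:30–08:30, 09:15–09:30

02:30–04:00 overlaps/touches 01:45–04:45 → extend to 01:45–04:45.
02:45–04:30 overlaps/touches 01:45–04:45 → extend to 01:45–04:45.
06:30–08:30 is disjoint → start new block.
07:15–08:15 overlaps/touches 06:30–08:30 → extend to 06:30–08:30.
09:15–09:30 is disjoint → start new block.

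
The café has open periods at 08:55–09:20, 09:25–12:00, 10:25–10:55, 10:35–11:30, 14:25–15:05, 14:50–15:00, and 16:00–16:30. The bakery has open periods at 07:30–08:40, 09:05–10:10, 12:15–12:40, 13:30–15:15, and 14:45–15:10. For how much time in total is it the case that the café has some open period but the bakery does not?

First set merges to 08:55–09:20, 09:25–12:00, 14:25–15:05, 16:00–16:30.
Second set merges to 07:30–08:40, 09:05–10:10, 12:15–12:40, 13:30–15:15.
A \ B = 08:55–09:05, 10:10–12:00, 16:00–16:30.
Total: 10 min + 1 h 50 min + 30 min = 2 h 30 min.

2 h 30 min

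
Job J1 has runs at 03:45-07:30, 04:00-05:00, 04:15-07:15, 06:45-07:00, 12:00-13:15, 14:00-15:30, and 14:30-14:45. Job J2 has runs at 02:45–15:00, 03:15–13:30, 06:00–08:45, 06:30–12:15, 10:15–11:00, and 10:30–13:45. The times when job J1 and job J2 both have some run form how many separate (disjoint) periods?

A, merged: 03:45-07:30, 12:00-13:15, 14:00-15:30.
B, merged: 02:45-15:00.
A ∩ B = 03:45-07:30, 12:00-13:15, 14:00-15:00.
That is 3 disjoint pieces.

3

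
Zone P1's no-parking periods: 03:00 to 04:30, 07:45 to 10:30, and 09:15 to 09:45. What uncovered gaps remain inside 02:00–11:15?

02:00-03:00, 04:30-07:45, 10:30-11:15

Covered (merged): 03:00-04:30, 07:45-10:30.
Gaps within 02:00-11:15: 02:00-03:00, 04:30-07:45, 10:30-11:15.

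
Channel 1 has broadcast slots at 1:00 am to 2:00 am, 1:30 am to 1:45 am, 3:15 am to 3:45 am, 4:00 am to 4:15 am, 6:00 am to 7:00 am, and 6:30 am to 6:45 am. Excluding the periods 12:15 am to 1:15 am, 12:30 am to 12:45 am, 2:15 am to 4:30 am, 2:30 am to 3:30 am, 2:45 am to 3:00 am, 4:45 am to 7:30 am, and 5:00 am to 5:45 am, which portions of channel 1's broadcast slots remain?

1:15 am–2:00 am

A, merged: 1:00 am–2:00 am, 3:15 am–3:45 am, 4:00 am–4:15 am, 6:00 am–7:00 am.
B, merged: 12:15 am–1:15 am, 2:15 am–4:30 am, 4:45 am–7:30 am.
1:00 am–2:00 am with B removed leaves 1:15 am–2:00 am.
3:15 am–3:45 am lies entirely inside B → drops out.
4:00 am–4:15 am lies entirely inside B → drops out.
6:00 am–7:00 am lies entirely inside B → drops out.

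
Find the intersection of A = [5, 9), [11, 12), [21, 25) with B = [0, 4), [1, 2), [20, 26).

[21, 25)

B, merged: [0, 4), [20, 26).
[5, 9): no overlap with the second set.
[11, 12): no overlap with the second set.
[21, 25) meets the second set on [21, 25).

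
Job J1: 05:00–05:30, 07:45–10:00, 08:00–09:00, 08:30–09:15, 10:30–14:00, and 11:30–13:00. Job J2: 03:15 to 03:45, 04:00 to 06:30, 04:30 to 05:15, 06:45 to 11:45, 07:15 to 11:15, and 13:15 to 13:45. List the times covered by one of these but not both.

03:15–03:45, 04:00–05:00, 05:30–06:30, 06:45–07:45, 10:00–10:30, 11:45–13:15, 13:45–14:00

A, merged: 05:00–05:30, 07:45–10:00, 10:30–14:00.
B, merged: 03:15–03:45, 04:00–06:30, 06:45–11:45, 13:15–13:45.
A \ B = 11:45–13:15, 13:45–14:00.
B \ A = 03:15–03:45, 04:00–05:00, 05:30–06:30, 06:45–07:45, 10:00–10:30.
Union of the two gives the symmetric difference.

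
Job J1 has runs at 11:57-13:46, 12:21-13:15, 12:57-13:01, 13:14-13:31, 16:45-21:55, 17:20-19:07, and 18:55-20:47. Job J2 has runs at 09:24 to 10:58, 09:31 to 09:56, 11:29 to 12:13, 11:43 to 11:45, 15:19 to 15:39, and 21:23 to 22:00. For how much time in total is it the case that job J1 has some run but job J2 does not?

6 h 11 min

Merge the first list: 11:57–13:46, 16:45–21:55.
Merge the second list: 09:24–10:58, 11:29–12:13, 15:19–15:39, 21:23–22:00.
A \ B = 12:13–13:46, 16:45–21:23.
Total: 1 h 33 min + 4 h 38 min = 6 h 11 min.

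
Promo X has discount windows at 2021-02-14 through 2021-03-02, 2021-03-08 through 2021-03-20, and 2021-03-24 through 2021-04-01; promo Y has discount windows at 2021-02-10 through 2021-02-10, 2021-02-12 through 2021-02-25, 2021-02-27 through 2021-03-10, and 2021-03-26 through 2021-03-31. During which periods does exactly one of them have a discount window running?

2021-02-10 through 2021-02-10, 2021-02-12 through 2021-02-13, 2021-02-26 through 2021-02-26, 2021-03-03 through 2021-03-07, 2021-03-11 through 2021-03-20, 2021-03-24 through 2021-03-25, 2021-04-01 through 2021-04-01

A but not B: 2021-02-26 through 2021-02-26, 2021-03-11 through 2021-03-20, 2021-03-24 through 2021-03-25, 2021-04-01 through 2021-04-01.
B but not A: 2021-02-10 through 2021-02-10, 2021-02-12 through 2021-02-13, 2021-03-03 through 2021-03-07.
Combining gives A △ B.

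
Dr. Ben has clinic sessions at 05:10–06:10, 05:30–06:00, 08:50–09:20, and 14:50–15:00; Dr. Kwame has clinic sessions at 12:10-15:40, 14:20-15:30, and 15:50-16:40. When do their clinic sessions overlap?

A, merged: 05:10-06:10, 08:50-09:20, 14:50-15:00.
B, merged: 12:10-15:40, 15:50-16:40.
05:10-06:10: no overlap with the second set.
08:50-09:20: no overlap with the second set.
14:50-15:00 meets the second set on 14:50-15:00.

14:50-15:00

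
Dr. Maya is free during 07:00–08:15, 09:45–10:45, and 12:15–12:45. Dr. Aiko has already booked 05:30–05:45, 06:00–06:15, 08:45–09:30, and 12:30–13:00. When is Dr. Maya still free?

07:00–08:15, 09:45–10:45, 12:15–12:30

07:00–08:15 is untouched.
09:45–10:45 is untouched.
12:15–12:45 with B removed leaves 12:15–12:30.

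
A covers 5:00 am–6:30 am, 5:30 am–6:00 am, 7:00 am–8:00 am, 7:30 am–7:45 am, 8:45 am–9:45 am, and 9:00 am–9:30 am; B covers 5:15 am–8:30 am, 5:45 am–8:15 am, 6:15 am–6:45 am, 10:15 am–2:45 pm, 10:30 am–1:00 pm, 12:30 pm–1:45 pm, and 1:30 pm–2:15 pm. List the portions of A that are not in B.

Merge the first list: 5:00 am-6:30 am, 7:00 am-8:00 am, 8:45 am-9:45 am.
Merge the second list: 5:15 am-8:30 am, 10:15 am-2:45 pm.
5:00 am-6:30 am \ B = 5:00 am-5:15 am.
7:00 am-8:00 am: entirely removed.
8:45 am-9:45 am: nothing removed.

5:00 am-5:15 am, 8:45 am-9:45 am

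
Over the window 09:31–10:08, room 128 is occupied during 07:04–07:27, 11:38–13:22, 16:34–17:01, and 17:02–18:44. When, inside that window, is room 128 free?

The merged coverage is 07:04-07:27, 11:38-13:22, 16:34-17:01, 17:02-18:44.
Complement within 09:31-10:08: 09:31-10:08.

09:31-10:08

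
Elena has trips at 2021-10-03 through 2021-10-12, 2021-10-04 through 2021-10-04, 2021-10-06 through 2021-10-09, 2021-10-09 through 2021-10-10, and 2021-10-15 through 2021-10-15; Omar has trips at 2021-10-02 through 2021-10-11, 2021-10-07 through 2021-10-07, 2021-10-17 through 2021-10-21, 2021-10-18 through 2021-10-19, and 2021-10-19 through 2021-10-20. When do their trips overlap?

2021-10-03 through 2021-10-11

First set merges to 2021-10-03 through 2021-10-12, 2021-10-15 through 2021-10-15.
Second set merges to 2021-10-02 through 2021-10-11, 2021-10-17 through 2021-10-21.
2021-10-03 through 2021-10-12 ∩ B → 2021-10-03 through 2021-10-11.
2021-10-15 through 2021-10-15 meets no B interval.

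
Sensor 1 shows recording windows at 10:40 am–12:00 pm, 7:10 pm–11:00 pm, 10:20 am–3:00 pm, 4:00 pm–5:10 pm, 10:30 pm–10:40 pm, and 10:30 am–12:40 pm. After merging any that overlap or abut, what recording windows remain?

Sort by start: 10:20 am–3:00 pm, 10:30 am–12:40 pm, 10:40 am–12:00 pm, 4:00 pm–5:10 pm, 7:10 pm–11:00 pm, 10:30 pm–10:40 pm.
10:30 am–12:40 pm overlaps/touches 10:20 am–3:00 pm → extend to 10:20 am–3:00 pm.
10:40 am–12:00 pm overlaps/touches 10:20 am–3:00 pm → extend to 10:20 am–3:00 pm.
4:00 pm–5:10 pm is disjoint → start new block.
7:10 pm–11:00 pm is disjoint → start new block.
10:30 pm–10:40 pm overlaps/touches 7:10 pm–11:00 pm → extend to 7:10 pm–11:00 pm.

10:20 am–3:00 pm, 4:00 pm–5:10 pm, 7:10 pm–11:00 pm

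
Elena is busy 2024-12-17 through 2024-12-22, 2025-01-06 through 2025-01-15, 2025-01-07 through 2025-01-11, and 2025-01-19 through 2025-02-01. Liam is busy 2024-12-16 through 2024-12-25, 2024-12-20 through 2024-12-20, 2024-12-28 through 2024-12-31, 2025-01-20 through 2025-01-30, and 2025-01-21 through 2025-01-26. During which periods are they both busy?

Merge the first list: 2024-12-17 through 2024-12-22, 2025-01-06 through 2025-01-15, 2025-01-19 through 2025-02-01.
Merge the second list: 2024-12-16 through 2024-12-25, 2024-12-28 through 2024-12-31, 2025-01-20 through 2025-01-30.
2024-12-17 through 2024-12-22 ∩ B → 2024-12-17 through 2024-12-22.
2025-01-06 through 2025-01-15 meets no B interval.
2025-01-19 through 2025-02-01 ∩ B → 2025-01-20 through 2025-01-30.

2024-12-17 through 2024-12-22, 2025-01-20 through 2025-01-30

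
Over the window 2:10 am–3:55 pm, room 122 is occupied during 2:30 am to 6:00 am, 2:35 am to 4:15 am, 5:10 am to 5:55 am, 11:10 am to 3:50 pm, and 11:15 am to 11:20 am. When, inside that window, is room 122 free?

2:10 am–2:30 am, 6:00 am–11:10 am, 3:50 pm–3:55 pm

After merging, the occupied span is 2:30 am–6:00 am, 11:10 am–3:50 pm.
Uncovered inside 2:10 am–3:55 pm: 2:10 am–2:30 am, 6:00 am–11:10 am, 3:50 pm–3:55 pm.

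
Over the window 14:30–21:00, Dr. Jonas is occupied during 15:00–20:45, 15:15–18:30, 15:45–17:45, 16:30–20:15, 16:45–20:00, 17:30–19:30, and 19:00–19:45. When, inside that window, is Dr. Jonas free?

The merged coverage is 15:00–20:45.
Gaps within 14:30–21:00: 14:30–15:00, 20:45–21:00.

14:30–15:00, 20:45–21:00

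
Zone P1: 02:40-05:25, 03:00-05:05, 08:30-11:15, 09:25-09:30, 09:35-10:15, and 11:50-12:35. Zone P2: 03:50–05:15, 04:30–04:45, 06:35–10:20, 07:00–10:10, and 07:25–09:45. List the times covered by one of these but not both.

02:40–03:50, 05:15–05:25, 06:35–08:30, 10:20–11:15, 11:50–12:35

First set merges to 02:40–05:25, 08:30–11:15, 11:50–12:35.
Second set merges to 03:50–05:15, 06:35–10:20.
A \ B = 02:40–03:50, 05:15–05:25, 10:20–11:15, 11:50–12:35.
B \ A = 06:35–08:30.
Union of the two gives the symmetric difference.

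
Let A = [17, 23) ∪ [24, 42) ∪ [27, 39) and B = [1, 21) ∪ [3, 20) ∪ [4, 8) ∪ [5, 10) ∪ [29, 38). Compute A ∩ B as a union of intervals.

[17, 21) ∪ [29, 38)

A, merged: [17, 23), [24, 42).
B, merged: [1, 21), [29, 38).
[17, 23) overlaps B on [17, 21).
[24, 42) overlaps B on [29, 38).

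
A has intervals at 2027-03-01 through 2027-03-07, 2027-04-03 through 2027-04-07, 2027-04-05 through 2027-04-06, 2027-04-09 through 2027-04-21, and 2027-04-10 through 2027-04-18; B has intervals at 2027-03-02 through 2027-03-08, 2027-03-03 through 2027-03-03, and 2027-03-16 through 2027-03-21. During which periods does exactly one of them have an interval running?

A, merged: 2027-03-01 through 2027-03-07, 2027-04-03 through 2027-04-07, 2027-04-09 through 2027-04-21.
B, merged: 2027-03-02 through 2027-03-08, 2027-03-16 through 2027-03-21.
A \ B = 2027-03-01 through 2027-03-01, 2027-04-03 through 2027-04-07, 2027-04-09 through 2027-04-21.
B \ A = 2027-03-08 through 2027-03-08, 2027-03-16 through 2027-03-21.
Union of the two gives the symmetric difference.

2027-03-01 through 2027-03-01, 2027-03-08 through 2027-03-08, 2027-03-16 through 2027-03-21, 2027-04-03 through 2027-04-07, 2027-04-09 through 2027-04-21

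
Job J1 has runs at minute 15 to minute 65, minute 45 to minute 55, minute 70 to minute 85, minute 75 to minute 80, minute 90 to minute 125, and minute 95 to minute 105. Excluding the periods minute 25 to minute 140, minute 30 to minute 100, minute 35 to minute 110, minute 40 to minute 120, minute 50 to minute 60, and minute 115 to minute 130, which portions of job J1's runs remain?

A, merged: minute 15 to minute 65, minute 70 to minute 85, minute 90 to minute 125.
B, merged: minute 25 to minute 140.
minute 15 to minute 65 with B removed leaves minute 15 to minute 25.
minute 70 to minute 85 lies entirely inside B → drops out.
minute 90 to minute 125 lies entirely inside B → drops out.

minute 15 to minute 25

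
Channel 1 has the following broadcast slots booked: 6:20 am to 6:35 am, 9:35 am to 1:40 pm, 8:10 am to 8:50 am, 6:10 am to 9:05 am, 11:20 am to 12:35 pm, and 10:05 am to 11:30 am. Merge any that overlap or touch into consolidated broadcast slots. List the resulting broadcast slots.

Sort by start: 6:10 am–9:05 am, 6:20 am–6:35 am, 8:10 am–8:50 am, 9:35 am–1:40 pm, 10:05 am–11:30 am, 11:20 am–12:35 pm.
6:20 am–6:35 am overlaps/touches 6:10 am–9:05 am → extend to 6:10 am–9:05 am.
8:10 am–8:50 am overlaps/touches 6:10 am–9:05 am → extend to 6:10 am–9:05 am.
9:35 am–1:40 pm is disjoint → start new block.
10:05 am–11:30 am overlaps/touches 9:35 am–1:40 pm → extend to 9:35 am–1:40 pm.
11:20 am–12:35 pm overlaps/touches 9:35 am–1:40 pm → extend to 9:35 am–1:40 pm.

6:10 am–9:05 am, 9:35 am–1:40 pm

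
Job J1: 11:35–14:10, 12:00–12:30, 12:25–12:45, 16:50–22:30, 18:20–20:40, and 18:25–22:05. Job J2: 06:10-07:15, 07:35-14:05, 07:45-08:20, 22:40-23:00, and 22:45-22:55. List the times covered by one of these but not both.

Merge the first list: 11:35–14:10, 16:50–22:30.
Merge the second list: 06:10–07:15, 07:35–14:05, 22:40–23:00.
A \ B = 14:05–14:10, 16:50–22:30.
B \ A = 06:10–07:15, 07:35–11:35, 22:40–23:00.
Union of the two gives the symmetric difference.

06:10–07:15, 07:35–11:35, 14:05–14:10, 16:50–22:30, 22:40–23:00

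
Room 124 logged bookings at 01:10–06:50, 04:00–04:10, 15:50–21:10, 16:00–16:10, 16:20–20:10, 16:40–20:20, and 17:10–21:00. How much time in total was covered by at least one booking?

Merged: 01:10-06:50, 15:50-21:10.
Lengths: 5 h 40 min + 5 h 20 min = 11 h.

11 h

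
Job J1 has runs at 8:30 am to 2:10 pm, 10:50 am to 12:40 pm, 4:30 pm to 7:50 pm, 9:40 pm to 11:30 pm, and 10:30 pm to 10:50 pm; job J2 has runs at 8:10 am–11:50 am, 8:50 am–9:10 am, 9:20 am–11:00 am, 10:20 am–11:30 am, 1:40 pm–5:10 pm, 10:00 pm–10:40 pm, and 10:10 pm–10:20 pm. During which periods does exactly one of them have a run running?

8:10 am–8:30 am, 11:50 am–1:40 pm, 2:10 pm–4:30 pm, 5:10 pm–7:50 pm, 9:40 pm–10:00 pm, 10:40 pm–11:30 pm

First set merges to 8:30 am–2:10 pm, 4:30 pm–7:50 pm, 9:40 pm–11:30 pm.
Second set merges to 8:10 am–11:50 am, 1:40 pm–5:10 pm, 10:00 pm–10:40 pm.
Only in the first: 11:50 am–1:40 pm, 5:10 pm–7:50 pm, 9:40 pm–10:00 pm, 10:40 pm–11:30 pm.
Only in the second: 8:10 am–8:30 am, 2:10 pm–4:30 pm.
Together these are the periods covered by exactly one.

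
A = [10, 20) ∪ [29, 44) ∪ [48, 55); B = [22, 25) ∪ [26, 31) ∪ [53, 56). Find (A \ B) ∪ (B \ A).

[10, 20) ∪ [22, 25) ∪ [26, 29) ∪ [31, 44) ∪ [48, 53) ∪ [55, 56)

A but not B: [10, 20), [31, 44), [48, 53).
B but not A: [22, 25), [26, 29), [55, 56).
Combining gives A △ B.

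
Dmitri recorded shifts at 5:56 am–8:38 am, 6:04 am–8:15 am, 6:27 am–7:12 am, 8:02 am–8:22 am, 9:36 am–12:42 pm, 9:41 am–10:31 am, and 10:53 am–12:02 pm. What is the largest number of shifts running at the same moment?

3

Sweep endpoints in order; track running count of active intervals.
Peak of 3 reached at 6:27 am.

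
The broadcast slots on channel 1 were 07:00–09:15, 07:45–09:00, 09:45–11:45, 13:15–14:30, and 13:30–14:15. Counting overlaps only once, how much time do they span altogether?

5 h 30 min

Merged: 07:00–09:15, 09:45–11:45, 13:15–14:30.
Lengths: 2 h 15 min + 2 h + 1 h 15 min = 5 h 30 min.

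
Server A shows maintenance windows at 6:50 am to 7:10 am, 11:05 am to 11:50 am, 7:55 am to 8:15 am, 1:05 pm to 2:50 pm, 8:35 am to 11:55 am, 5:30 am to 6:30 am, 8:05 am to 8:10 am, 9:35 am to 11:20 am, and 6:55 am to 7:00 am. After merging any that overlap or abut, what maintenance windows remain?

5:30 am–6:30 am, 6:50 am–7:10 am, 7:55 am–8:15 am, 8:35 am–11:55 am, 1:05 pm–2:50 pm

Sort by start: 5:30 am–6:30 am, 6:50 am–7:10 am, 6:55 am–7:00 am, 7:55 am–8:15 am, 8:05 am–8:10 am, 8:35 am–11:55 am, 9:35 am–11:20 am, 11:05 am–11:50 am, 1:05 pm–2:50 pm.
6:50 am–7:10 am is disjoint → start new block.
6:55 am–7:00 am overlaps/touches 6:50 am–7:10 am → extend to 6:50 am–7:10 am.
7:55 am–8:15 am is disjoint → start new block.
8:05 am–8:10 am overlaps/touches 7:55 am–8:15 am → extend to 7:55 am–8:15 am.
8:35 am–11:55 am is disjoint → start new block.
9:35 am–11:20 am overlaps/touches 8:35 am–11:55 am → extend to 8:35 am–11:55 am.
11:05 am–11:50 am overlaps/touches 8:35 am–11:55 am → extend to 8:35 am–11:55 am.
1:05 pm–2:50 pm is disjoint → start new block.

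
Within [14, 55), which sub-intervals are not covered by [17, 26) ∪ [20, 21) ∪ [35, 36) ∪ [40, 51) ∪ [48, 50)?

[14, 17) ∪ [26, 35) ∪ [36, 40) ∪ [51, 55)

Covered (merged): [17, 26), [35, 36), [40, 51).
Uncovered inside [14, 55): [14, 17), [26, 35), [36, 40), [51, 55).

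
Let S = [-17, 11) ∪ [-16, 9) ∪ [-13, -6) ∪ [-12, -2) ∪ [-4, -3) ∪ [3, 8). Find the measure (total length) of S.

Merged: [-17, 11).
Length: 28.

28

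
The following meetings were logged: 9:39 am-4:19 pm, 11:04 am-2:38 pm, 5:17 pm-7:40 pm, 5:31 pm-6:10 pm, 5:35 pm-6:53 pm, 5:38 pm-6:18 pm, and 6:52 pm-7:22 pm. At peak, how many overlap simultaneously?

Sweep endpoints in order; track running count of active intervals.
Peak of 4 reached at 5:38 pm.

4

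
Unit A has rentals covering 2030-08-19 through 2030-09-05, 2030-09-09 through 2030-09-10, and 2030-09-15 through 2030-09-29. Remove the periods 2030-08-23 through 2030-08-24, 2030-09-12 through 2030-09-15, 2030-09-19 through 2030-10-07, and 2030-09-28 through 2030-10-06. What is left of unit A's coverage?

2030-08-19 through 2030-08-22, 2030-08-25 through 2030-09-05, 2030-09-09 through 2030-09-10, 2030-09-16 through 2030-09-18

Second set merges to 2030-08-23 through 2030-08-24, 2030-09-12 through 2030-09-15, 2030-09-19 through 2030-10-07.
2030-08-19 through 2030-09-05 \ B = 2030-08-19 through 2030-08-22, 2030-08-25 through 2030-09-05.
2030-09-09 through 2030-09-10: nothing removed.
2030-09-15 through 2030-09-29 \ B = 2030-09-16 through 2030-09-18.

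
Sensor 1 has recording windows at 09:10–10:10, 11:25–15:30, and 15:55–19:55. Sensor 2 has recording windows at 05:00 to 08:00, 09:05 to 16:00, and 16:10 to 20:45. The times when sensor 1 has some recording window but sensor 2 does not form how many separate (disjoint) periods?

A \ B = 16:00–16:10.
That is 1 disjoint piece.

1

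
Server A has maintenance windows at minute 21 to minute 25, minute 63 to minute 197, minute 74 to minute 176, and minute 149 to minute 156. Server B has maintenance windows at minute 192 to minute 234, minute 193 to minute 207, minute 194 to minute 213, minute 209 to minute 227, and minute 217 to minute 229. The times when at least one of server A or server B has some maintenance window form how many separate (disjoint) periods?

2

Merge the first list: minute 21 to minute 25, minute 63 to minute 197.
Merge the second list: minute 192 to minute 234.
A ∪ B = minute 21 to minute 25, minute 63 to minute 234.
That is 2 disjoint pieces.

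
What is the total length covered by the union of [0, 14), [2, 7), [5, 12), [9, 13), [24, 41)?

31

Merged: [0, 14), [24, 41).
Lengths: 14 + 17 = 31.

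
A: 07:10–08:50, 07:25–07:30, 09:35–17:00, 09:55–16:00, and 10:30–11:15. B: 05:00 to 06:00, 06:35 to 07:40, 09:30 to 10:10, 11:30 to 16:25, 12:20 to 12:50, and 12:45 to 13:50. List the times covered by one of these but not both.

A, merged: 07:10-08:50, 09:35-17:00.
B, merged: 05:00-06:00, 06:35-07:40, 09:30-10:10, 11:30-16:25.
A \ B = 07:40-08:50, 10:10-11:30, 16:25-17:00.
B \ A = 05:00-06:00, 06:35-07:10, 09:30-09:35.
Union of the two gives the symmetric difference.

05:00-06:00, 06:35-07:10, 07:40-08:50, 09:30-09:35, 10:10-11:30, 16:25-17:00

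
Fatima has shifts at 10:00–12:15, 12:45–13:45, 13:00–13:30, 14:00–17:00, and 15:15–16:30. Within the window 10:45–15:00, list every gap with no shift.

Covered (merged): 10:00–12:15, 12:45–13:45, 14:00–17:00.
Complement within 10:45–15:00: 12:15–12:45, 13:45–14:00.

12:15–12:45, 13:45–14:00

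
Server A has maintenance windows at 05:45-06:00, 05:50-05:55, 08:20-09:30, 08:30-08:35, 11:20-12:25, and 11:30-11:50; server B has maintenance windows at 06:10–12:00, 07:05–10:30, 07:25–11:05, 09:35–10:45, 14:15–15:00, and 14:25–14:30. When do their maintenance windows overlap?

A, merged: 05:45–06:00, 08:20–09:30, 11:20–12:25.
B, merged: 06:10–12:00, 14:15–15:00.
05:45–06:00: no overlap with the second set.
08:20–09:30 meets the second set on 08:20–09:30.
11:20–12:25 meets the second set on 11:20–12:00.

08:20–09:30, 11:20–12:00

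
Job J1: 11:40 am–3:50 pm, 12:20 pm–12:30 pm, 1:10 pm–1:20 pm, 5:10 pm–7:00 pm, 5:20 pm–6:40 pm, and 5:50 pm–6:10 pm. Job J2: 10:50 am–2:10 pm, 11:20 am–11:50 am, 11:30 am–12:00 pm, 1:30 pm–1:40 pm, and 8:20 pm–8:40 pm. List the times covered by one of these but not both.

Merge the first list: 11:40 am–3:50 pm, 5:10 pm–7:00 pm.
Merge the second list: 10:50 am–2:10 pm, 8:20 pm–8:40 pm.
Only in the first: 2:10 pm–3:50 pm, 5:10 pm–7:00 pm.
Only in the second: 10:50 am–11:40 am, 8:20 pm–8:40 pm.
Together these are the periods covered by exactly one.

10:50 am–11:40 am, 2:10 pm–3:50 pm, 5:10 pm–7:00 pm, 8:20 pm–8:40 pm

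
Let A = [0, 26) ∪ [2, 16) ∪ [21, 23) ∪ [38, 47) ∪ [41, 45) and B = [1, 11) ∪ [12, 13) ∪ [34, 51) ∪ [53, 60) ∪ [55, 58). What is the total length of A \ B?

Merge the first list: [0, 26), [38, 47).
Merge the second list: [1, 11), [12, 13), [34, 51), [53, 60).
A \ B = [0, 1), [11, 12), [13, 26).
Total: 1 + 1 + 13 = 15.

15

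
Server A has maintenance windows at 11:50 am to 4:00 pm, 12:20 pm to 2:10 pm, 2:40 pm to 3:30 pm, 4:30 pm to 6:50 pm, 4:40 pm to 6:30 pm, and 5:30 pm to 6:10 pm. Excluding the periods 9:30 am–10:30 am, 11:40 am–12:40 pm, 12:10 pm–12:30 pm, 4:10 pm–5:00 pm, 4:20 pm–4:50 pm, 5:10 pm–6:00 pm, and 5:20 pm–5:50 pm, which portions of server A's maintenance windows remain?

Merge the first list: 11:50 am–4:00 pm, 4:30 pm–6:50 pm.
Merge the second list: 9:30 am–10:30 am, 11:40 am–12:40 pm, 4:10 pm–5:00 pm, 5:10 pm–6:00 pm.
11:50 am–4:00 pm with B removed leaves 12:40 pm–4:00 pm.
4:30 pm–6:50 pm with B removed leaves 5:00 pm–5:10 pm, 6:00 pm–6:50 pm.

12:40 pm–4:00 pm, 5:00 pm–5:10 pm, 6:00 pm–6:50 pm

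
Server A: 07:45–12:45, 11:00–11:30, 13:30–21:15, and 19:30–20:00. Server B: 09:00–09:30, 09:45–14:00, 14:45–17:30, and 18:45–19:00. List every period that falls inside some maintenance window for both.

First set merges to 07:45–12:45, 13:30–21:15.
07:45–12:45 overlaps B on 09:00–09:30, 09:45–12:45.
13:30–21:15 overlaps B on 13:30–14:00, 14:45–17:30, 18:45–19:00.

09:00–09:30, 09:45–12:45, 13:30–14:00, 14:45–17:30, 18:45–19:00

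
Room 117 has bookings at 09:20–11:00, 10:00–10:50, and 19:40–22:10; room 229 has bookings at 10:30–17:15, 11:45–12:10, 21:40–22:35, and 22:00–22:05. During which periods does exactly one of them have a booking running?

09:20–10:30, 11:00–17:15, 19:40–21:40, 22:10–22:35

A, merged: 09:20–11:00, 19:40–22:10.
B, merged: 10:30–17:15, 21:40–22:35.
Only in the first: 09:20–10:30, 19:40–21:40.
Only in the second: 11:00–17:15, 22:10–22:35.
Together these are the periods covered by exactly one.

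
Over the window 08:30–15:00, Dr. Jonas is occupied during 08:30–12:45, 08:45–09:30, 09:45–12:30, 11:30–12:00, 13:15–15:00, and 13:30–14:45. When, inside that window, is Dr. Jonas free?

The merged coverage is 08:30–12:45, 13:15–15:00.
Complement within 08:30–15:00: 12:45–13:15.

12:45–13:15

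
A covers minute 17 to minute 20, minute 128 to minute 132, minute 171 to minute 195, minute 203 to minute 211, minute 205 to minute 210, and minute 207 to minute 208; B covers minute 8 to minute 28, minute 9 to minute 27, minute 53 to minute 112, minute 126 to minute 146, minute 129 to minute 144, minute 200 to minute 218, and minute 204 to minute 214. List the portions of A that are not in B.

minute 171 to minute 195

A, merged: minute 17 to minute 20, minute 128 to minute 132, minute 171 to minute 195, minute 203 to minute 211.
B, merged: minute 8 to minute 28, minute 53 to minute 112, minute 126 to minute 146, minute 200 to minute 218.
minute 17 to minute 20 lies entirely inside B → drops out.
minute 128 to minute 132 lies entirely inside B → drops out.
minute 171 to minute 195 is untouched.
minute 203 to minute 211 lies entirely inside B → drops out.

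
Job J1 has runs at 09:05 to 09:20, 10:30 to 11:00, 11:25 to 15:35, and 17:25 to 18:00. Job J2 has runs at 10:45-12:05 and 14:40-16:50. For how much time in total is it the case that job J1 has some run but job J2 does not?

A \ B = 09:05–09:20, 10:30–10:45, 12:05–14:40, 17:25–18:00.
Total: 15 min + 15 min + 2 h 35 min + 35 min = 3 h 40 min.

3 h 40 min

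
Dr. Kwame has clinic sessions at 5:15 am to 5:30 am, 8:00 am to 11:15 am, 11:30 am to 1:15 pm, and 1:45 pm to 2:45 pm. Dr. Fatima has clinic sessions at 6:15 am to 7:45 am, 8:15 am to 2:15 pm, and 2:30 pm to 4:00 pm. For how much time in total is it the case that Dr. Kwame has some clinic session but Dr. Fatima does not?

45 min

A \ B = 5:15 am-5:30 am, 8:00 am-8:15 am, 2:15 pm-2:30 pm.
Total: 15 min + 15 min + 15 min = 45 min.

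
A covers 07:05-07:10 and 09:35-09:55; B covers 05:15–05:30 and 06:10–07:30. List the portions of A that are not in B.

07:05-07:10: fully covered by B → removed.
09:35-09:55: no B overlap → unchanged.

09:35-09:55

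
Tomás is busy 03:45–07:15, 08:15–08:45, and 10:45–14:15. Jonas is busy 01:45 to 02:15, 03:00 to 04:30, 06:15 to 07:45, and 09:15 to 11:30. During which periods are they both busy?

03:45–04:30, 06:15–07:15, 10:45–11:30

03:45–07:15 overlaps B on 03:45–04:30, 06:15–07:15.
08:15–08:45 falls entirely outside B.
10:45–14:15 overlaps B on 10:45–11:30.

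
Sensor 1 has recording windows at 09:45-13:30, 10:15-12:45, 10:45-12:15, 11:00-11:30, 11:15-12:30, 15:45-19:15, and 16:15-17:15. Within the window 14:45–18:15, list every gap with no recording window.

After merging, the occupied span is 09:45–13:30, 15:45–19:15.
Complement within 14:45–18:15: 14:45–15:45.

14:45–15:45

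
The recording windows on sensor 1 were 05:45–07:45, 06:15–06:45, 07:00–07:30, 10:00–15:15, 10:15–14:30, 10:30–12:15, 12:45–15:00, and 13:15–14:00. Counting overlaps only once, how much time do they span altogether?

7 h 15 min

Merged: 05:45–07:45, 10:00–15:15.
Lengths: 2 h + 5 h 15 min = 7 h 15 min.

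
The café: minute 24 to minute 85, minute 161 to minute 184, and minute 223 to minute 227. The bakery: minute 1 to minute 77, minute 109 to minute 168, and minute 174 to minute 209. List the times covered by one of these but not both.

minute 1 to minute 24, minute 77 to minute 85, minute 109 to minute 161, minute 168 to minute 174, minute 184 to minute 209, minute 223 to minute 227

A \ B = minute 77 to minute 85, minute 168 to minute 174, minute 223 to minute 227.
B \ A = minute 1 to minute 24, minute 109 to minute 161, minute 184 to minute 209.
Union of the two gives the symmetric difference.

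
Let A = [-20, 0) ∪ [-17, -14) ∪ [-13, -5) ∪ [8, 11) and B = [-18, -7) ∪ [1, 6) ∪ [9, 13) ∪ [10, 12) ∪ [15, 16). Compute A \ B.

[-20, -18) ∪ [-7, 0) ∪ [8, 9)

A, merged: [-20, 0), [8, 11).
B, merged: [-18, -7), [1, 6), [9, 13), [15, 16).
[-20, 0) \ B = [-20, -18), [-7, 0).
[8, 11) \ B = [8, 9).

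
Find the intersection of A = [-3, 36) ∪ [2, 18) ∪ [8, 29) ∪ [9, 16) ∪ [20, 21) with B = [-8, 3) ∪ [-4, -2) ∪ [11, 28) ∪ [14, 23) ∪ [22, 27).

A, merged: [-3, 36).
B, merged: [-8, 3), [11, 28).
[-3, 36) ∩ B → [-3, 3), [11, 28).

[-3, 3) ∪ [11, 28)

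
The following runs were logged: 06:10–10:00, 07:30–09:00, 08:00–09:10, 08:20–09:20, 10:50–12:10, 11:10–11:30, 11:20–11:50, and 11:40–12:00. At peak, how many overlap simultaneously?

4

Sweep endpoints in order; track running count of active intervals.
Peak of 4 reached at 08:20.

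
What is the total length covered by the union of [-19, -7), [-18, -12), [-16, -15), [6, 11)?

17

Merged: [-19, -7), [6, 11).
Lengths: 12 + 5 = 17.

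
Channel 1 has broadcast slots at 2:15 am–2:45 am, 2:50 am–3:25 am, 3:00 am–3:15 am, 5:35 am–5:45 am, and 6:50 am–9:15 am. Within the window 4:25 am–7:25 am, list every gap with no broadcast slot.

The merged coverage is 2:15 am-2:45 am, 2:50 am-3:25 am, 5:35 am-5:45 am, 6:50 am-9:15 am.
Gaps within 4:25 am-7:25 am: 4:25 am-5:35 am, 5:45 am-6:50 am.

4:25 am-5:35 am, 5:45 am-6:50 am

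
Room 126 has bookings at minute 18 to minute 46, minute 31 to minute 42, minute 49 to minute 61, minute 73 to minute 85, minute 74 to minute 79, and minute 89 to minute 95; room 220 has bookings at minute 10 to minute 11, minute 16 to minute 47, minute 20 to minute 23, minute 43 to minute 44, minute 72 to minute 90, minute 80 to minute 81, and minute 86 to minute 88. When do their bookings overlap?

minute 18 to minute 46, minute 73 to minute 85, minute 89 to minute 90

Merge the first list: minute 18 to minute 46, minute 49 to minute 61, minute 73 to minute 85, minute 89 to minute 95.
Merge the second list: minute 10 to minute 11, minute 16 to minute 47, minute 72 to minute 90.
minute 18 to minute 46 overlaps B on minute 18 to minute 46.
minute 49 to minute 61 falls entirely outside B.
minute 73 to minute 85 overlaps B on minute 73 to minute 85.
minute 89 to minute 95 overlaps B on minute 89 to minute 90.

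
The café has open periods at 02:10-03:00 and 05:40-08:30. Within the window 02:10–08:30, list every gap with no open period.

03:00–05:40

The merged coverage is 02:10–03:00, 05:40–08:30.
Uncovered inside 02:10–08:30: 03:00–05:40.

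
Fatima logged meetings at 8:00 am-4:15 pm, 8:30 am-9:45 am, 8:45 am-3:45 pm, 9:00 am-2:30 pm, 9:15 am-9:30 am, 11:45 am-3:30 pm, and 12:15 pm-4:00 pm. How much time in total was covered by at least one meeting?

Merged: 8:00 am–4:15 pm.
Length: 8 h 15 min.

8 h 15 min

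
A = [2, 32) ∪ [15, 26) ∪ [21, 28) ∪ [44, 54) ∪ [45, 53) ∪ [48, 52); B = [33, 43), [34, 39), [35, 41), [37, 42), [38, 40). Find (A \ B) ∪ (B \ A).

First set merges to [2, 32), [44, 54).
Second set merges to [33, 43).
Only in the first: [2, 32), [44, 54).
Only in the second: [33, 43).
Together these are the periods covered by exactly one.

[2, 32) ∪ [33, 43) ∪ [44, 54)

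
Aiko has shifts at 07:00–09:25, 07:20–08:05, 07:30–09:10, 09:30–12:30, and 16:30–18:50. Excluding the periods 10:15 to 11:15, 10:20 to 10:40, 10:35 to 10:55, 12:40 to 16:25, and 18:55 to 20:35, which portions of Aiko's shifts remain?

A, merged: 07:00–09:25, 09:30–12:30, 16:30–18:50.
B, merged: 10:15–11:15, 12:40–16:25, 18:55–20:35.
07:00–09:25 is untouched.
09:30–12:30 with B removed leaves 09:30–10:15, 11:15–12:30.
16:30–18:50 is untouched.

07:00–09:25, 09:30–10:15, 11:15–12:30, 16:30–18:50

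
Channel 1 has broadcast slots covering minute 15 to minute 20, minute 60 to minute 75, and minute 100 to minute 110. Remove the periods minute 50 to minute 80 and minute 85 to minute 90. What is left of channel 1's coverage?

minute 15 to minute 20, minute 100 to minute 110

minute 15 to minute 20 is untouched.
minute 60 to minute 75 lies entirely inside B → drops out.
minute 100 to minute 110 is untouched.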